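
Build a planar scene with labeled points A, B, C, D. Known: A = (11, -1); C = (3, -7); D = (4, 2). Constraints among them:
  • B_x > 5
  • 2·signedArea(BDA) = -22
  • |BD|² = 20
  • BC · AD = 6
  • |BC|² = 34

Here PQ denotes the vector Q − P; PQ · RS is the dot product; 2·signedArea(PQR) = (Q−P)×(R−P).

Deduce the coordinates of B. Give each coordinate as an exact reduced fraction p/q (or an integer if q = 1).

1. B_x = 6  [2·signedArea(BDA) = -22 ∩ BC · AD = 6]
2. B_y = -2  [2·signedArea(BDA) = -22 ∩ BC · AD = 6]
   → B = (6, -2)

B = (6, -2)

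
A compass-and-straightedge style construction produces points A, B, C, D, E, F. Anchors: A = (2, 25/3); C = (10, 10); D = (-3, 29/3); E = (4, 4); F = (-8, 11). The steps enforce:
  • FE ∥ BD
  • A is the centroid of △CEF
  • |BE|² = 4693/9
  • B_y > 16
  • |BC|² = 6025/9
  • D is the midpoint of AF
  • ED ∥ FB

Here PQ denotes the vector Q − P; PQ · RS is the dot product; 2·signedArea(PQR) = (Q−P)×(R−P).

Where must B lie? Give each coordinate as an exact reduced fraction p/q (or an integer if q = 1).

B = (-15, 50/3)

1. B_x = -15  [FE ∥ BD ∩ ED ∥ FB]
2. B_y = 50/3  [FE ∥ BD ∩ ED ∥ FB]
   → B = (-15, 50/3)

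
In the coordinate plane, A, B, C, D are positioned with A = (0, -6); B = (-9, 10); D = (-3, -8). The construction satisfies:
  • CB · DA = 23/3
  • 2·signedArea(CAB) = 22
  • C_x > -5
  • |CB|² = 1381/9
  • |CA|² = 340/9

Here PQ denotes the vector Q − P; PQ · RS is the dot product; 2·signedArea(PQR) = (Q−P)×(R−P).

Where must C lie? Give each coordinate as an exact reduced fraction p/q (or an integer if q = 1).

1. C_x = -4  [2·signedArea(CAB) = 22 ∩ CB · DA = 23/3]
2. C_y = -4/3  [2·signedArea(CAB) = 22 ∩ CB · DA = 23/3]
   → C = (-4, -4/3)

C = (-4, -4/3)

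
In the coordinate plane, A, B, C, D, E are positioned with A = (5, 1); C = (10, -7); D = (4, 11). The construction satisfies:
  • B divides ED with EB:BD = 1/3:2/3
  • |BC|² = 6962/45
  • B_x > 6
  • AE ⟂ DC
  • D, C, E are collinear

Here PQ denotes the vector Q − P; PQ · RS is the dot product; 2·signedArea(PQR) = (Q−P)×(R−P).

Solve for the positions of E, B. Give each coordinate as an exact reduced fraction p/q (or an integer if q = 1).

1. E_x = 71/10  [D, C, E are collinear ∩ AE ⟂ DC]
2. E_y = 17/10  [D, C, E are collinear ∩ AE ⟂ DC]
   → E = (71/10, 17/10)
3. B_x = 91/15  [B divides ED with EB:BD = 1/3:2/3]
4. B_y = 24/5  [B divides ED with EB:BD = 1/3:2/3]
   → B = (91/15, 24/5)

B = (91/15, 24/5)
E = (71/10, 17/10)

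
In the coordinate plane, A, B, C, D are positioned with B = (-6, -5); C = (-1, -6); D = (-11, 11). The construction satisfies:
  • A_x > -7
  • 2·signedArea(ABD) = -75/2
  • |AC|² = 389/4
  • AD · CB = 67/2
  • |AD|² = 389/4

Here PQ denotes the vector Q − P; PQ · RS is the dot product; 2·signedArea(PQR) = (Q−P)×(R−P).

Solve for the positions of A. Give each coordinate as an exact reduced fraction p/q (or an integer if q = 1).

1. A_x = -6  [2·signedArea(ABD) = -75/2 ∩ AD · CB = 67/2]
2. A_y = 5/2  [2·signedArea(ABD) = -75/2 ∩ AD · CB = 67/2]
   → A = (-6, 5/2)

A = (-6, 5/2)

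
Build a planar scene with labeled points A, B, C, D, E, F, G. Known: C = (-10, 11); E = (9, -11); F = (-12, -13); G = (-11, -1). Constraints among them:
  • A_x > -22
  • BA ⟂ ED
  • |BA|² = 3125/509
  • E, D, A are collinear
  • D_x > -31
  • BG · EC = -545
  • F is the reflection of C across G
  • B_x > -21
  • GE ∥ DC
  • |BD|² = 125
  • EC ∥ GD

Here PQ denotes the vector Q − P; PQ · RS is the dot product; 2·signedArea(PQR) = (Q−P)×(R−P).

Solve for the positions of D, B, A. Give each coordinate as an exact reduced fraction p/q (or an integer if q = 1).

A = (-10980/509, 7169/509)
B = (-20, 16)
D = (-30, 21)

1. D_x = -30  [GE ∥ DC ∩ EC ∥ GD]
2. D_y = 21  [GE ∥ DC ∩ EC ∥ GD]
   → D = (-30, 21)
3. B_x = -20  [line 19·x + -22·y + 732 = 0 ∩ |BD|² = 125]
4. B_y = 16  [line 19·x + -22·y + 732 = 0 ∩ |BD|² = 125]
   → B = (-20, 16)
5. A_x = -10980/509  [E, D, A are collinear ∩ BA ⟂ ED]
6. A_y = 7169/509  [E, D, A are collinear ∩ BA ⟂ ED]
   → A = (-10980/509, 7169/509)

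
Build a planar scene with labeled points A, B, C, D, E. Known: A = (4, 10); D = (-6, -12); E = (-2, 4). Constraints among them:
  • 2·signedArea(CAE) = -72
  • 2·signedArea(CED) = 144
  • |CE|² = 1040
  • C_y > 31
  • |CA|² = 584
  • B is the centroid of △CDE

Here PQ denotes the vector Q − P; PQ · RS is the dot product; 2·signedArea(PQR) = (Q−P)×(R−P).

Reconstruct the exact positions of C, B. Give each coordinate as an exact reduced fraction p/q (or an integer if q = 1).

1. C_x = 14  [2·signedArea(CED) = 144 ∩ 2·signedArea(CAE) = -72]
2. C_y = 32  [2·signedArea(CED) = 144 ∩ 2·signedArea(CAE) = -72]
   → C = (14, 32)
3. B_x = 2  [B is the centroid of △CDE]
4. B_y = 8  [B is the centroid of △CDE]
   → B = (2, 8)

B = (2, 8)
C = (14, 32)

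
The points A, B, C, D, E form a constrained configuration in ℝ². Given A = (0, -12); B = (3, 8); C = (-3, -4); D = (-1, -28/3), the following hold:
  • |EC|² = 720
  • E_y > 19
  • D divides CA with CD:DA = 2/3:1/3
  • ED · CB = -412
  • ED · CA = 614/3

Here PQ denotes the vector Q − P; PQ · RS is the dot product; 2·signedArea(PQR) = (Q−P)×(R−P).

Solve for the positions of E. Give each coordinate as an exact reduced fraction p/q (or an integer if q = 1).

1. E_x = 9  [ED · CB = -412 ∩ ED · CA = 614/3]
2. E_y = 20  [ED · CB = -412 ∩ ED · CA = 614/3]
   → E = (9, 20)

E = (9, 20)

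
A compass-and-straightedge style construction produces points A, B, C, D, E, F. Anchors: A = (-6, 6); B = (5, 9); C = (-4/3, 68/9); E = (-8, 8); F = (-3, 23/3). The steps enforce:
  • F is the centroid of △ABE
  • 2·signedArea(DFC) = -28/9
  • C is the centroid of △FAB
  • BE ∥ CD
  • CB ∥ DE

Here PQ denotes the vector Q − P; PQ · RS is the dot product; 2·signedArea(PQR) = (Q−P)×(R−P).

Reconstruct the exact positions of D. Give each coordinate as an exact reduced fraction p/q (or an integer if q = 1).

D = (-43/3, 59/9)

1. D_x = -43/3  [CB ∥ DE ∩ BE ∥ CD]
2. D_y = 59/9  [CB ∥ DE ∩ BE ∥ CD]
   → D = (-43/3, 59/9)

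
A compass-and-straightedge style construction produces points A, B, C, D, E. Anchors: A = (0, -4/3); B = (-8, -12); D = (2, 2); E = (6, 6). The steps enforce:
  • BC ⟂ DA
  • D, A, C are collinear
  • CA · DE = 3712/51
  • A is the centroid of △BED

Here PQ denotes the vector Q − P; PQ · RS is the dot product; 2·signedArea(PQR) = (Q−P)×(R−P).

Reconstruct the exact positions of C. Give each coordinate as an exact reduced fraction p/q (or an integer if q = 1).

1. C_x = -116/17  [D, A, C are collinear ∩ BC ⟂ DA]
2. C_y = -216/17  [D, A, C are collinear ∩ BC ⟂ DA]
   → C = (-116/17, -216/17)

C = (-116/17, -216/17)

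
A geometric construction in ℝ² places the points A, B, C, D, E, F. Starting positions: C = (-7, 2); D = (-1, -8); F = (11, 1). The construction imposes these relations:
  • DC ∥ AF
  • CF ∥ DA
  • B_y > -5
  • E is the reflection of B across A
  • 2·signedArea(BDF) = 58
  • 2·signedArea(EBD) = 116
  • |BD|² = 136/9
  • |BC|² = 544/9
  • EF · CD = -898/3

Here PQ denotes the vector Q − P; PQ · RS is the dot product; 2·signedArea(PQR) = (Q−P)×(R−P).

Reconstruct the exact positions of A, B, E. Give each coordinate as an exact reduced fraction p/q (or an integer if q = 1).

A = (17, -9)
B = (-3, -14/3)
E = (37, -40/3)

1. A_x = 17  [DC ∥ AF ∩ CF ∥ DA]
2. A_y = -9  [DC ∥ AF ∩ CF ∥ DA]
   → A = (17, -9)
3. B_x = -3  [line -9·x + 12·y + 29 = 0 ∩ |BD|² = 136/9]
4. B_y = -14/3  [line -9·x + 12·y + 29 = 0 ∩ |BD|² = 136/9]
   → B = (-3, -14/3)
5. E_x = 37  [E is the reflection of B across A]
6. E_y = -40/3  [E is the reflection of B across A]
   → E = (37, -40/3)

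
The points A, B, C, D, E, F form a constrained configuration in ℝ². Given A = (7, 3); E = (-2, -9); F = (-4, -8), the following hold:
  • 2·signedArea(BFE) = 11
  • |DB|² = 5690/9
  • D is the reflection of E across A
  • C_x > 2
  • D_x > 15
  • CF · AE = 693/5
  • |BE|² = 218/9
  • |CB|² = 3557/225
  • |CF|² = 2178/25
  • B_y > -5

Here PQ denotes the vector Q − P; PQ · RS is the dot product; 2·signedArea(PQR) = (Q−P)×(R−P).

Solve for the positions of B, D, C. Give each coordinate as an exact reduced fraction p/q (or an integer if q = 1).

B = (1/3, -14/3)
C = (13/5, -7/5)
D = (16, 15)

1. D_x = 16  [D is the reflection of E across A]
2. D_y = 15  [D is the reflection of E across A]
   → D = (16, 15)
3. C_x = 13/5  [line 9·x + 12·y + -33/5 = 0 ∩ |CF|² = 2178/25]
4. C_y = -7/5  [line 9·x + 12·y + -33/5 = 0 ∩ |CF|² = 2178/25]
   → C = (13/5, -7/5)
5. B_x = 1/3  [line 1·x + 2·y + 9 = 0 ∩ |CB|² = 3557/225]
6. B_y = -14/3  [line 1·x + 2·y + 9 = 0 ∩ |CB|² = 3557/225]
   → B = (1/3, -14/3)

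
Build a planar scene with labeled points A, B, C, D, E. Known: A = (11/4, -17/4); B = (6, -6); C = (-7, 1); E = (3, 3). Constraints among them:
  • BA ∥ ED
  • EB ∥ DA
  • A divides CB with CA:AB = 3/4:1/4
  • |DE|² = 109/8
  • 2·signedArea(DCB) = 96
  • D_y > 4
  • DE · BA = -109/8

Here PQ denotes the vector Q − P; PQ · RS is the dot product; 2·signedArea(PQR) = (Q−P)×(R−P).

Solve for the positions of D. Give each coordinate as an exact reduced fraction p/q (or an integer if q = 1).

1. D_x = -1/4  [EB ∥ DA ∩ BA ∥ ED]
2. D_y = 19/4  [EB ∥ DA ∩ BA ∥ ED]
   → D = (-1/4, 19/4)

D = (-1/4, 19/4)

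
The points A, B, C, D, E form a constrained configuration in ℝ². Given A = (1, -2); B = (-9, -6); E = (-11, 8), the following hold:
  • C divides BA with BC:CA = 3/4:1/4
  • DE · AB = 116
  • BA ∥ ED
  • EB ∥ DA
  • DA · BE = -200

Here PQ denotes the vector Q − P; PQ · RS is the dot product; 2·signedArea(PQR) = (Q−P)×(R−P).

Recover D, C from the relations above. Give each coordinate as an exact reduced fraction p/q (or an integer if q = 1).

C = (-3/2, -3)
D = (-1, 12)

1. D_x = -1  [EB ∥ DA ∩ BA ∥ ED]
2. D_y = 12  [EB ∥ DA ∩ BA ∥ ED]
   → D = (-1, 12)
3. C_x = -3/2  [C divides BA with BC:CA = 3/4:1/4]
4. C_y = -3  [C divides BA with BC:CA = 3/4:1/4]
   → C = (-3/2, -3)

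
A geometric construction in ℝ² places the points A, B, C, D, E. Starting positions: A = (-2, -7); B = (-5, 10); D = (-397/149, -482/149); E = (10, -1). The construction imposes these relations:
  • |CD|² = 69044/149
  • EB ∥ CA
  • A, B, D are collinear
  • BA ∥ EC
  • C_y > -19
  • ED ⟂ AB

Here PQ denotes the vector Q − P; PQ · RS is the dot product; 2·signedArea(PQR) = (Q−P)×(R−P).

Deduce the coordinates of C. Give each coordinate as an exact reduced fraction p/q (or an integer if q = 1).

1. C_x = 13  [EB ∥ CA ∩ BA ∥ EC]
2. C_y = -18  [EB ∥ CA ∩ BA ∥ EC]
   → C = (13, -18)

C = (13, -18)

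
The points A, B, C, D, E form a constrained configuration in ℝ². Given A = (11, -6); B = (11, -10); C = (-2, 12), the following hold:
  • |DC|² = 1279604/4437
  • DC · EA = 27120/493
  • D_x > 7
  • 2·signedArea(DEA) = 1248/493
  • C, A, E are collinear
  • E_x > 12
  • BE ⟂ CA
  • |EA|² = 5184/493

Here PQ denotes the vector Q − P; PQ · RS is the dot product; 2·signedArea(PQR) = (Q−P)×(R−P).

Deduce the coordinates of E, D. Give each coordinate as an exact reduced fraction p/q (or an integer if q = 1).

D = (10796/1479, -3268/1479)
E = (6359/493, -4254/493)

1. E_x = 6359/493  [C, A, E are collinear ∩ BE ⟂ CA]
2. E_y = -4254/493  [C, A, E are collinear ∩ BE ⟂ CA]
   → E = (6359/493, -4254/493)
3. D_x = 10796/1479  [DC · EA = 27120/493 ∩ 2·signedArea(DEA) = 1248/493]
4. D_y = -3268/1479  [DC · EA = 27120/493 ∩ 2·signedArea(DEA) = 1248/493]
   → D = (10796/1479, -3268/1479)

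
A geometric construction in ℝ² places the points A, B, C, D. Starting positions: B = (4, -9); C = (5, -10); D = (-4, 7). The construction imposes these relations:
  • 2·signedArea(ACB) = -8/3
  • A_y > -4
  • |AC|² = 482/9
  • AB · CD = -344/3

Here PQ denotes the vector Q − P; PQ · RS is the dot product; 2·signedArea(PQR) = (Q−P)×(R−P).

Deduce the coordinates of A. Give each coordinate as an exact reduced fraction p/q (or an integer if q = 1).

A = (4/3, -11/3)

1. A_x = 4/3  [2·signedArea(ACB) = -8/3 ∩ AB · CD = -344/3]
2. A_y = -11/3  [2·signedArea(ACB) = -8/3 ∩ AB · CD = -344/3]
   → A = (4/3, -11/3)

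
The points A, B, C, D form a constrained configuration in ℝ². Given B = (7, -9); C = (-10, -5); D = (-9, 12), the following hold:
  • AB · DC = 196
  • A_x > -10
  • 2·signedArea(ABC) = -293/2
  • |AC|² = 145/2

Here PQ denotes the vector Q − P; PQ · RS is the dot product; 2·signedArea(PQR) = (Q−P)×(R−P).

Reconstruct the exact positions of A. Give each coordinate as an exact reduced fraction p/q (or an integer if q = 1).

1. A_x = -19/2  [AB · DC = 196 ∩ 2·signedArea(ABC) = -293/2]
2. A_y = 7/2  [AB · DC = 196 ∩ 2·signedArea(ABC) = -293/2]
   → A = (-19/2, 7/2)

A = (-19/2, 7/2)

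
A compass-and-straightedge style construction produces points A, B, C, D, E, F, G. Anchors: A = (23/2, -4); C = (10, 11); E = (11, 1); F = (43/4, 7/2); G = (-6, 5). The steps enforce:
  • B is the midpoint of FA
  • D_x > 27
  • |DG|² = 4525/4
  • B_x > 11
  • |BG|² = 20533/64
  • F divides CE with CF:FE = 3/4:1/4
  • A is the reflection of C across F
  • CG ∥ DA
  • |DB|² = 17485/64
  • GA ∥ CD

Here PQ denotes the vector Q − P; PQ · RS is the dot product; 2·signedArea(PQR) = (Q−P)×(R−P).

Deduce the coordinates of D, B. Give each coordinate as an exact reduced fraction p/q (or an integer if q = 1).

B = (89/8, -1/4)
D = (55/2, 2)

1. D_x = 55/2  [CG ∥ DA ∩ GA ∥ CD]
2. D_y = 2  [CG ∥ DA ∩ GA ∥ CD]
   → D = (55/2, 2)
3. B_x = 89/8  [B is the midpoint of FA]
4. B_y = -1/4  [B is the midpoint of FA]
   → B = (89/8, -1/4)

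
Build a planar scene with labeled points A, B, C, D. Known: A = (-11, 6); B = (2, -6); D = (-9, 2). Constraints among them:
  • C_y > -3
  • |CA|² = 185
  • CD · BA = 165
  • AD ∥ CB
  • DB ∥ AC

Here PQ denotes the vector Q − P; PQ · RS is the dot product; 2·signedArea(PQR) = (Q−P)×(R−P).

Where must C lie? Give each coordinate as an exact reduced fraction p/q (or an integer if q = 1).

C = (0, -2)

1. C_x = 0  [AD ∥ CB ∩ DB ∥ AC]
2. C_y = -2  [AD ∥ CB ∩ DB ∥ AC]
   → C = (0, -2)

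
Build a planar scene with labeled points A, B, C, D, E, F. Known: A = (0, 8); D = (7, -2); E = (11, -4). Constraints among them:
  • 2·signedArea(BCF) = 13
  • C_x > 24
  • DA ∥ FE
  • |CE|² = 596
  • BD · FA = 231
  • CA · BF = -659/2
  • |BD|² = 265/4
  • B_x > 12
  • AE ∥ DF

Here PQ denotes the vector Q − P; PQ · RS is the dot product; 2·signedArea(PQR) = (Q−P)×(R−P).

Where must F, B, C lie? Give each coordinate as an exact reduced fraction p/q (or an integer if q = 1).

B = (25/2, -8)
C = (25, -24)
F = (18, -14)

1. F_x = 18  [DA ∥ FE ∩ AE ∥ DF]
2. F_y = -14  [DA ∥ FE ∩ AE ∥ DF]
   → F = (18, -14)
3. B_x = 25/2  [line 18·x + -22·y + -401 = 0 ∩ |BD|² = 265/4]
4. B_y = -8  [line 18·x + -22·y + -401 = 0 ∩ |BD|² = 265/4]
   → B = (25/2, -8)
5. C_x = 25  [CA · BF = -659/2 ∩ 2·signedArea(BCF) = 13]
6. C_y = -24  [CA · BF = -659/2 ∩ 2·signedArea(BCF) = 13]
   → C = (25, -24)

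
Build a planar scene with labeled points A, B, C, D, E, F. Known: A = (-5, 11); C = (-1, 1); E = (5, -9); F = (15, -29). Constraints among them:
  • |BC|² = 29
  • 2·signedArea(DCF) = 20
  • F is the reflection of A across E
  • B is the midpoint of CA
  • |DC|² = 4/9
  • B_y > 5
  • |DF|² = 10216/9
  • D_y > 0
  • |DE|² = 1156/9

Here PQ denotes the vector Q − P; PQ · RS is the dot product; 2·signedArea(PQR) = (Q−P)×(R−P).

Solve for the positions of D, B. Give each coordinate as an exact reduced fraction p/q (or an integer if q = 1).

1. D_x = -1/3  [line 30·x + 16·y + -6 = 0 ∩ |DF|² = 10216/9]
2. D_y = 1  [line 30·x + 16·y + -6 = 0 ∩ |DF|² = 10216/9]
   → D = (-1/3, 1)
3. B_x = -3  [B is the midpoint of CA]
4. B_y = 6  [B is the midpoint of CA]
   → B = (-3, 6)

B = (-3, 6)
D = (-1/3, 1)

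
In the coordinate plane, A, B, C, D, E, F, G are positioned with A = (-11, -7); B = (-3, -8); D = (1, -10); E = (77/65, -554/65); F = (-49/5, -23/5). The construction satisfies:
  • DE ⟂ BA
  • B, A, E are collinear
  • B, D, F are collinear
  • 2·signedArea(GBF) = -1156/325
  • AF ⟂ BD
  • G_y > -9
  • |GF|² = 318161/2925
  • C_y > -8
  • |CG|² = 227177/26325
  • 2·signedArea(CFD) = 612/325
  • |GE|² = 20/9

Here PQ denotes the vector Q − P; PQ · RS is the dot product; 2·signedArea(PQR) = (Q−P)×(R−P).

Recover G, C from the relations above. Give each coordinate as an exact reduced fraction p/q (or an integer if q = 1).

1. G_x = -53/195  [line -17/5·x + -34/5·y + -19839/325 = 0 ∩ |GE|² = 20/9]
2. G_y = -1724/195  [line -17/5·x + -34/5·y + -19839/325 = 0 ∩ |GE|² = 20/9]
   → G = (-53/195, -1724/195)
3. C_x = -1769/585  [line 27/5·x + 54/5·y + 32733/325 = 0 ∩ |CG|² = 227177/26325]
4. C_y = -4571/585  [line 27/5·x + 54/5·y + 32733/325 = 0 ∩ |CG|² = 227177/26325]
   → C = (-1769/585, -4571/585)

C = (-1769/585, -4571/585)
G = (-53/195, -1724/195)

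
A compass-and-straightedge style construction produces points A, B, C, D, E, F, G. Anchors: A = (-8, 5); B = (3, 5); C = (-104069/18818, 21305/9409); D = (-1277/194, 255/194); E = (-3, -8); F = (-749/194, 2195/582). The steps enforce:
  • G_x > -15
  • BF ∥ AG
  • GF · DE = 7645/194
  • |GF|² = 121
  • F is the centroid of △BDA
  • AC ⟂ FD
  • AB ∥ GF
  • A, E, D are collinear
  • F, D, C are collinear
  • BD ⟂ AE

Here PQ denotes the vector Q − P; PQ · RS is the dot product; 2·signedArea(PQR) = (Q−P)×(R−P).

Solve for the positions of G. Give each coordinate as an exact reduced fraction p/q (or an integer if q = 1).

1. G_x = -2883/194  [AB ∥ GF ∩ BF ∥ AG]
2. G_y = 2195/582  [AB ∥ GF ∩ BF ∥ AG]
   → G = (-2883/194, 2195/582)

G = (-2883/194, 2195/582)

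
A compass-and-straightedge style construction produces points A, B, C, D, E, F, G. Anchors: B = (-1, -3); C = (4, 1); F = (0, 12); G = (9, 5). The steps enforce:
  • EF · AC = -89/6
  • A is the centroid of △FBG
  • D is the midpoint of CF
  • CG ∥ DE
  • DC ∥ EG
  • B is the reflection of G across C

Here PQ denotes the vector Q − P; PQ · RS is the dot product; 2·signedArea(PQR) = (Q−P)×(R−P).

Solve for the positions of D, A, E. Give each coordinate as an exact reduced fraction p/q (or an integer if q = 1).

1. D_x = 2  [D is the midpoint of CF]
2. D_y = 13/2  [D is the midpoint of CF]
   → D = (2, 13/2)
3. A_x = 8/3  [A is the centroid of △FBG]
4. A_y = 14/3  [A is the centroid of △FBG]
   → A = (8/3, 14/3)
5. E_x = 7  [DC ∥ EG ∩ CG ∥ DE]
6. E_y = 21/2  [DC ∥ EG ∩ CG ∥ DE]
   → E = (7, 21/2)

A = (8/3, 14/3)
D = (2, 13/2)
E = (7, 21/2)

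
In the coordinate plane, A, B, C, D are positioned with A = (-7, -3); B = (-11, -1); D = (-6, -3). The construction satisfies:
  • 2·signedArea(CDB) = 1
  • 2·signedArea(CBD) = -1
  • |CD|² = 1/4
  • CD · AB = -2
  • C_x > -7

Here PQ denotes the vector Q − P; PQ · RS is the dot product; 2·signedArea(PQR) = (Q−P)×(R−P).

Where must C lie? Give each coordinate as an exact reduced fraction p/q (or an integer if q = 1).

C = (-13/2, -3)

1. C_x = -13/2  [2·signedArea(CBD) = -1 ∩ CD · AB = -2]
2. C_y = -3  [2·signedArea(CBD) = -1 ∩ CD · AB = -2]
   → C = (-13/2, -3)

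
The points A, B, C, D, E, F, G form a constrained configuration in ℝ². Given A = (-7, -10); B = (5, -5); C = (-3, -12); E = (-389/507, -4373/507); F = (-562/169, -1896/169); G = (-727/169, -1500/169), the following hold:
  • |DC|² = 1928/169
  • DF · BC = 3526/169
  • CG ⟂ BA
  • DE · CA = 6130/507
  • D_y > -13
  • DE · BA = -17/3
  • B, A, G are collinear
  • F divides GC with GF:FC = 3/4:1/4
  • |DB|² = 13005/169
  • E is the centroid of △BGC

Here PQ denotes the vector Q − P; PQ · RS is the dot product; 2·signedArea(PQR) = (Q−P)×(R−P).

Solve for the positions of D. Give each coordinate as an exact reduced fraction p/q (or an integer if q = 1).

1. D_x = 59/169  [DE · CA = 6130/507 ∩ DF · BC = 3526/169]
2. D_y = -2102/169  [DE · CA = 6130/507 ∩ DF · BC = 3526/169]
   → D = (59/169, -2102/169)

D = (59/169, -2102/169)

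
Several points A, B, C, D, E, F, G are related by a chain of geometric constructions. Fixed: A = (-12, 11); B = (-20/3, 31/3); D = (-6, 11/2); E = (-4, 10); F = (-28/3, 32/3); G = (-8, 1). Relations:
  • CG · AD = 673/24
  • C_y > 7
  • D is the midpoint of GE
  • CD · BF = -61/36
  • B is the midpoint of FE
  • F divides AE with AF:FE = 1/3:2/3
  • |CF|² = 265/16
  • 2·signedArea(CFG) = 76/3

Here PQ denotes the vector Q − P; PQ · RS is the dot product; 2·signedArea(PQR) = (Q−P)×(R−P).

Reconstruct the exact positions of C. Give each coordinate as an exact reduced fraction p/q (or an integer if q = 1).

C = (-19/3, 95/12)

1. C_x = -19/3  [CD · BF = -61/36 ∩ CG · AD = 673/24]
2. C_y = 95/12  [CD · BF = -61/36 ∩ CG · AD = 673/24]
   → C = (-19/3, 95/12)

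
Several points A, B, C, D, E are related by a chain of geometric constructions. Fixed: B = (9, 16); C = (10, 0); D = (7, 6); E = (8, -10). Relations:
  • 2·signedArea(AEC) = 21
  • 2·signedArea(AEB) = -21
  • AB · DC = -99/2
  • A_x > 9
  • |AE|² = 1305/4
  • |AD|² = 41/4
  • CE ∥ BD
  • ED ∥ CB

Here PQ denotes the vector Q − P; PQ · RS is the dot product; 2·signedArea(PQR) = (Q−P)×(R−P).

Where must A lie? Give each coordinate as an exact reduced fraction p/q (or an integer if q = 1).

1. A_x = 19/2  [2·signedArea(AEB) = -21 ∩ 2·signedArea(AEC) = 21]
2. A_y = 8  [2·signedArea(AEB) = -21 ∩ 2·signedArea(AEC) = 21]
   → A = (19/2, 8)

A = (19/2, 8)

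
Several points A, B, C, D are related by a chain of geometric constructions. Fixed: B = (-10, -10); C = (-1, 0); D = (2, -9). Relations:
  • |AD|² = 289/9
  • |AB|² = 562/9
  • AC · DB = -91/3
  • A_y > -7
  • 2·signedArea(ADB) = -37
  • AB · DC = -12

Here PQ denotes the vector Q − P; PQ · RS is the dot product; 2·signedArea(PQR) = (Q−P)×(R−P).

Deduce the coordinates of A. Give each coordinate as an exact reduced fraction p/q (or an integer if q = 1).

1. A_x = -3  [AC · DB = -91/3 ∩ 2·signedArea(ADB) = -37]
2. A_y = -19/3  [AC · DB = -91/3 ∩ 2·signedArea(ADB) = -37]
   → A = (-3, -19/3)

A = (-3, -19/3)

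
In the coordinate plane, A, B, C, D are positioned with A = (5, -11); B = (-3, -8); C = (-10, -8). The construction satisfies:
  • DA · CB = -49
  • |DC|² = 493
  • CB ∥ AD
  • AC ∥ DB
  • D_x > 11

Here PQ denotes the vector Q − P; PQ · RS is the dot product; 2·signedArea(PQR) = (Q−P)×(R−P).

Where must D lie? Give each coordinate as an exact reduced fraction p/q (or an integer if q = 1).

D = (12, -11)

1. D_x = 12  [AC ∥ DB ∩ CB ∥ AD]
2. D_y = -11  [AC ∥ DB ∩ CB ∥ AD]
   → D = (12, -11)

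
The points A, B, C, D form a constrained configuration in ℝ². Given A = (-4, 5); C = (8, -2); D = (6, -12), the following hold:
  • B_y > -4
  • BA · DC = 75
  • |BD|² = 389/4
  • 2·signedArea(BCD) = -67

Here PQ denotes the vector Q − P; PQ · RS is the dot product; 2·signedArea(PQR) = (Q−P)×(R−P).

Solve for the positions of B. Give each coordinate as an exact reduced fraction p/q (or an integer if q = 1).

1. B_x = 1  [2·signedArea(BCD) = -67 ∩ BA · DC = 75]
2. B_y = -7/2  [2·signedArea(BCD) = -67 ∩ BA · DC = 75]
   → B = (1, -7/2)

B = (1, -7/2)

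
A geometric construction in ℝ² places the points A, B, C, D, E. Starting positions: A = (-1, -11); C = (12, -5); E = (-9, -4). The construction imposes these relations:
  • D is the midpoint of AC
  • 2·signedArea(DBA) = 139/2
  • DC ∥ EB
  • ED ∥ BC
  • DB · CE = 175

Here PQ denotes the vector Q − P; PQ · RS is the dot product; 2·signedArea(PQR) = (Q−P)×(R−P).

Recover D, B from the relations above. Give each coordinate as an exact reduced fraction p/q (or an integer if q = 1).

B = (-5/2, -1)
D = (11/2, -8)

1. D_x = 11/2  [D is the midpoint of AC]
2. D_y = -8  [D is the midpoint of AC]
   → D = (11/2, -8)
3. B_x = -5/2  [ED ∥ BC ∩ DC ∥ EB]
4. B_y = -1  [ED ∥ BC ∩ DC ∥ EB]
   → B = (-5/2, -1)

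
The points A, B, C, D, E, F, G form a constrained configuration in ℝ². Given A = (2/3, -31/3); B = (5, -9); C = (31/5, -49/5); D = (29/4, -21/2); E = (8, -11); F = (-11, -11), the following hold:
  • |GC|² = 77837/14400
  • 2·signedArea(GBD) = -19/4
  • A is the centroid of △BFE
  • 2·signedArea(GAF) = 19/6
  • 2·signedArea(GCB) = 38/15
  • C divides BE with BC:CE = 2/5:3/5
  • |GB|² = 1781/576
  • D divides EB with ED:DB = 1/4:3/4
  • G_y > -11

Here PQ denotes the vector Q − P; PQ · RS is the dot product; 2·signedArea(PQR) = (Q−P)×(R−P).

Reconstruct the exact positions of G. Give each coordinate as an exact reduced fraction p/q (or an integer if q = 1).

G = (95/24, -125/12)

1. G_x = 95/24  [2·signedArea(GAF) = 19/6 ∩ 2·signedArea(GCB) = 38/15]
2. G_y = -125/12  [2·signedArea(GAF) = 19/6 ∩ 2·signedArea(GCB) = 38/15]
   → G = (95/24, -125/12)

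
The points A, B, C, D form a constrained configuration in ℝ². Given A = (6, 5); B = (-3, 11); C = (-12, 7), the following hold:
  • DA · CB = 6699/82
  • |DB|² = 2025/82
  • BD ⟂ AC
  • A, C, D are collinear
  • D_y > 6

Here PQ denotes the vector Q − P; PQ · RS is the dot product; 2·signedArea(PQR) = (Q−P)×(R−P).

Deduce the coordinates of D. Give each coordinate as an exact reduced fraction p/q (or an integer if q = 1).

D = (-291/82, 497/82)

1. D_x = -291/82  [A, C, D are collinear ∩ BD ⟂ AC]
2. D_y = 497/82  [A, C, D are collinear ∩ BD ⟂ AC]
   → D = (-291/82, 497/82)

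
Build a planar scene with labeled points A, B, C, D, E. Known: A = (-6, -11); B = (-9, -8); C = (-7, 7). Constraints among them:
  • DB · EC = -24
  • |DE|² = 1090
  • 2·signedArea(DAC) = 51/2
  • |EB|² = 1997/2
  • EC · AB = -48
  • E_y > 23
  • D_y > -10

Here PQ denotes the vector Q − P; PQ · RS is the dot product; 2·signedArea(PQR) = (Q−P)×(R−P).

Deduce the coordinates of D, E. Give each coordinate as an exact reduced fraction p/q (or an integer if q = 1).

1. E_x = -13/2  [line 3·x + -3·y + 90 = 0 ∩ |EB|² = 1997/2]
2. E_y = 47/2  [line 3·x + -3·y + 90 = 0 ∩ |EB|² = 1997/2]
   → E = (-13/2, 47/2)
3. D_x = -15/2  [2·signedArea(DAC) = 51/2 ∩ DB · EC = -24]
4. D_y = -19/2  [2·signedArea(DAC) = 51/2 ∩ DB · EC = -24]
   → D = (-15/2, -19/2)

D = (-15/2, -19/2)
E = (-13/2, 47/2)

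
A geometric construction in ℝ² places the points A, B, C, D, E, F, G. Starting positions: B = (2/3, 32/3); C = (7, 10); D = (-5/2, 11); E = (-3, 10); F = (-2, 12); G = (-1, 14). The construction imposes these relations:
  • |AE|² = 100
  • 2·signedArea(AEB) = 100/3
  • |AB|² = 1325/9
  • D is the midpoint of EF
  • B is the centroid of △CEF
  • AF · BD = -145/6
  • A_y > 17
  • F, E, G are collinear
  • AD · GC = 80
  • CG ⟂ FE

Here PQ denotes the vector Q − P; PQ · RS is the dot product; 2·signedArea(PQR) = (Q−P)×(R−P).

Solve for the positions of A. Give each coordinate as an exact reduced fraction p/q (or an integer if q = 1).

A = (-9, 18)

1. A_x = -9  [AF · BD = -145/6 ∩ AD · GC = 80]
2. A_y = 18  [AF · BD = -145/6 ∩ AD · GC = 80]
   → A = (-9, 18)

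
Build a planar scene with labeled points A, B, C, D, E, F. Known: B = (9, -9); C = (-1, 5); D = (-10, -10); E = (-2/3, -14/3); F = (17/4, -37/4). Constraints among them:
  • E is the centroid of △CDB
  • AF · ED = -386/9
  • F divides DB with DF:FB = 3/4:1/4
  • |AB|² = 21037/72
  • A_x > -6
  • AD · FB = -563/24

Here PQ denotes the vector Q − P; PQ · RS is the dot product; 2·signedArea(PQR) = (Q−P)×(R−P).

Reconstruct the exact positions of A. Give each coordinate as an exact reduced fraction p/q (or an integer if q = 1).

1. A_x = -67/12  [AF · ED = -386/9 ∩ AD · FB = -563/24]
2. A_y = -1/12  [AF · ED = -386/9 ∩ AD · FB = -563/24]
   → A = (-67/12, -1/12)

A = (-67/12, -1/12)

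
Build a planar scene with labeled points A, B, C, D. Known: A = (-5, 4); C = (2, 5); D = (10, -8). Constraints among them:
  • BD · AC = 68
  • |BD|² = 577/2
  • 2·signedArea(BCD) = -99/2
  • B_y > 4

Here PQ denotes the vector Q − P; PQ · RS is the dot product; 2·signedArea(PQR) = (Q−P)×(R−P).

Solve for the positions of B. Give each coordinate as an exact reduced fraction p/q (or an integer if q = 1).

1. B_x = -3/2  [2·signedArea(BCD) = -99/2 ∩ BD · AC = 68]
2. B_y = 9/2  [2·signedArea(BCD) = -99/2 ∩ BD · AC = 68]
   → B = (-3/2, 9/2)

B = (-3/2, 9/2)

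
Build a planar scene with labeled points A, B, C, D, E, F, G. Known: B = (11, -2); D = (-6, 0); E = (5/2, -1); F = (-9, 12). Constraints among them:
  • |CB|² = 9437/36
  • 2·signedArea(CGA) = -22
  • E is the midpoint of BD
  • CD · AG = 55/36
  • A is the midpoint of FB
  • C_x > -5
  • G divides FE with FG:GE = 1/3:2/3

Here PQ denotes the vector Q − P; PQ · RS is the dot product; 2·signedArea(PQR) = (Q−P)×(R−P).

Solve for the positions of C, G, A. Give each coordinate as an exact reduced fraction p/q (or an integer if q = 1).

1. G_x = -31/6  [G divides FE with FG:GE = 1/3:2/3]
2. G_y = 23/3  [G divides FE with FG:GE = 1/3:2/3]
   → G = (-31/6, 23/3)
3. A_x = 1  [A is the midpoint of FB]
4. A_y = 5  [A is the midpoint of FB]
   → A = (1, 5)
5. C_x = -25/6  [2·signedArea(CGA) = -22 ∩ CD · AG = 55/36]
6. C_y = 11/3  [2·signedArea(CGA) = -22 ∩ CD · AG = 55/36]
   → C = (-25/6, 11/3)

A = (1, 5)
C = (-25/6, 11/3)
G = (-31/6, 23/3)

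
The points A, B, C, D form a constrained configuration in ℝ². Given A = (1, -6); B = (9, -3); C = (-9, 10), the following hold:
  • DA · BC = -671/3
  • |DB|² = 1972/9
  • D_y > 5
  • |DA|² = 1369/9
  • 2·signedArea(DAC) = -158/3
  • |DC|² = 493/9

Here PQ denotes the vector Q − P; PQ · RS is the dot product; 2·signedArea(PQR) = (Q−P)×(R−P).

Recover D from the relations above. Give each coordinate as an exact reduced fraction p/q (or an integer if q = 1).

1. D_x = -3  [2·signedArea(DAC) = -158/3 ∩ DA · BC = -671/3]
2. D_y = 17/3  [2·signedArea(DAC) = -158/3 ∩ DA · BC = -671/3]
   → D = (-3, 17/3)

D = (-3, 17/3)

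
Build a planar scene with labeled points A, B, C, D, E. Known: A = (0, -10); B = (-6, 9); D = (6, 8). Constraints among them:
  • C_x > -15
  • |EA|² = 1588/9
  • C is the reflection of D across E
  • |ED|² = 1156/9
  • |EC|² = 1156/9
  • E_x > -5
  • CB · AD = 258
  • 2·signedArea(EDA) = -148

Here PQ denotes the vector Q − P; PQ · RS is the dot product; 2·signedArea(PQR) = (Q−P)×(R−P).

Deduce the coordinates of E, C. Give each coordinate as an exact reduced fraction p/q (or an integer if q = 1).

C = (-14, -8/3)
E = (-4, 8/3)

1. E_x = -4  [line 18·x + -6·y + 88 = 0 ∩ |EA|² = 1588/9]
2. E_y = 8/3  [line 18·x + -6·y + 88 = 0 ∩ |EA|² = 1588/9]
   → E = (-4, 8/3)
3. C_x = -14  [C is the reflection of D across E]
4. C_y = -8/3  [C is the reflection of D across E]
   → C = (-14, -8/3)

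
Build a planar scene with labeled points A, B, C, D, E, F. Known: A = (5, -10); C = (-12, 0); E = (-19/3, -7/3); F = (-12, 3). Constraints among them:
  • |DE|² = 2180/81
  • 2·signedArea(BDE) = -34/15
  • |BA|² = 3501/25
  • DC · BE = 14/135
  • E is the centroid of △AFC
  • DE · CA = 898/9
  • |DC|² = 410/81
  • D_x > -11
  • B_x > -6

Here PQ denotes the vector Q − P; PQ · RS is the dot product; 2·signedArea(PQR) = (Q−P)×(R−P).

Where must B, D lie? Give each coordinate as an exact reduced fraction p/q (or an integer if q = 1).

1. D_x = -91/9  [line -17·x + 10·y + -1657/9 = 0 ∩ |DE|² = 2180/81]
2. D_y = 11/9  [line -17·x + 10·y + -1657/9 = 0 ∩ |DE|² = 2180/81]
   → D = (-91/9, 11/9)
3. B_x = -26/5  [2·signedArea(BDE) = -34/15 ∩ DC · BE = 14/135]
4. B_y = -4  [2·signedArea(BDE) = -34/15 ∩ DC · BE = 14/135]
   → B = (-26/5, -4)

B = (-26/5, -4)
D = (-91/9, 11/9)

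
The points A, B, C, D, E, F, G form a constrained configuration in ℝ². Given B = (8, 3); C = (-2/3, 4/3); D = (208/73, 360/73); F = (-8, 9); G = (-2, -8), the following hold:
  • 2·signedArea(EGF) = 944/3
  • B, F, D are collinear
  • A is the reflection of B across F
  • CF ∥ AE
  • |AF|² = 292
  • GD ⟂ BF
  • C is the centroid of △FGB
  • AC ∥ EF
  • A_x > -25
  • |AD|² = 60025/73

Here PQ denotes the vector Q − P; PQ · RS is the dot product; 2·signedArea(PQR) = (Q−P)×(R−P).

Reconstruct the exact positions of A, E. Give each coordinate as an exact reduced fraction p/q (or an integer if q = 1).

A = (-24, 15)
E = (-94/3, 68/3)

1. A_x = -24  [A is the reflection of B across F]
2. A_y = 15  [A is the reflection of B across F]
   → A = (-24, 15)
3. E_x = -94/3  [AC ∥ EF ∩ CF ∥ AE]
4. E_y = 68/3  [AC ∥ EF ∩ CF ∥ AE]
   → E = (-94/3, 68/3)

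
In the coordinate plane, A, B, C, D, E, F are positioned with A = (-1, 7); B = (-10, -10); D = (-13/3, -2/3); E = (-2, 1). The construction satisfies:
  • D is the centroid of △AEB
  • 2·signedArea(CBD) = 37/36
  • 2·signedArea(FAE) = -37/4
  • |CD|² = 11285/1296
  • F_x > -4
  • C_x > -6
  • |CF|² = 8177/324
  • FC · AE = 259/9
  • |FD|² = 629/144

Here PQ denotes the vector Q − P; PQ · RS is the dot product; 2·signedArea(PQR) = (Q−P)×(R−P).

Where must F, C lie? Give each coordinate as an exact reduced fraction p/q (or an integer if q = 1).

1. F_x = -7/2  [line 6·x + -1·y + 89/4 = 0 ∩ |FD|² = 629/144]
2. F_y = 5/4  [line 6·x + -1·y + 89/4 = 0 ∩ |FD|² = 629/144]
   → F = (-7/2, 5/4)
3. C_x = -107/18  [FC · AE = 259/9 ∩ 2·signedArea(CBD) = 37/36]
4. C_y = -113/36  [FC · AE = 259/9 ∩ 2·signedArea(CBD) = 37/36]
   → C = (-107/18, -113/36)

C = (-107/18, -113/36)
F = (-7/2, 5/4)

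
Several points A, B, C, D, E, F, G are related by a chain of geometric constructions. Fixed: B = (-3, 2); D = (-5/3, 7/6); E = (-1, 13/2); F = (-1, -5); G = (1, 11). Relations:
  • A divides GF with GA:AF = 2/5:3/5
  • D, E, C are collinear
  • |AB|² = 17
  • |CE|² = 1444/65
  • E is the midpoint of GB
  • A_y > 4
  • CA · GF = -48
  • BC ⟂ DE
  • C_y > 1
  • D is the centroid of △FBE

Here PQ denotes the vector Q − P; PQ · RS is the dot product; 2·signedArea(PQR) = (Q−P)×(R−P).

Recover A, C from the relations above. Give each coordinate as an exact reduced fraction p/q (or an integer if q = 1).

1. A_x = 1/5  [A divides GF with GA:AF = 2/5:3/5]
2. A_y = 23/5  [A divides GF with GA:AF = 2/5:3/5]
   → A = (1/5, 23/5)
3. C_x = -103/65  [D, E, C are collinear ∩ BC ⟂ DE]
4. C_y = 237/130  [D, E, C are collinear ∩ BC ⟂ DE]
   → C = (-103/65, 237/130)

A = (1/5, 23/5)
C = (-103/65, 237/130)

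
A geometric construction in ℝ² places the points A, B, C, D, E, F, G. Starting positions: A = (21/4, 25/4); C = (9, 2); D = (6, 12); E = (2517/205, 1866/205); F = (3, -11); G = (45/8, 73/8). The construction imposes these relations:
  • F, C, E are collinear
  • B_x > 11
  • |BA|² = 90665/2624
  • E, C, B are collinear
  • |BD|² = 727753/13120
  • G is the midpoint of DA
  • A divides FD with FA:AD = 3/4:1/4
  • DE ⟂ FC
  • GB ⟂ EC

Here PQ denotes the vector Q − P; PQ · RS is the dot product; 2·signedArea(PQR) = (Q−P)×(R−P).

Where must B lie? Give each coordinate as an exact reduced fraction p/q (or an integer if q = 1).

B = (9117/820, 10807/1640)

1. B_x = 9117/820  [E, C, B are collinear ∩ GB ⟂ EC]
2. B_y = 10807/1640  [E, C, B are collinear ∩ GB ⟂ EC]
   → B = (9117/820, 10807/1640)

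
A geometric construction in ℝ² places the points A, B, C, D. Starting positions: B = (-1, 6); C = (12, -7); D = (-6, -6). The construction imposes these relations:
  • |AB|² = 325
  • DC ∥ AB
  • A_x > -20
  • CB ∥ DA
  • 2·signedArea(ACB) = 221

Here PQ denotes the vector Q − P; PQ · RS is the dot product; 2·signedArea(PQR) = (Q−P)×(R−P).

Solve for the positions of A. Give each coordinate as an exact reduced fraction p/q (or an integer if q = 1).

1. A_x = -19  [DC ∥ AB ∩ CB ∥ DA]
2. A_y = 7  [DC ∥ AB ∩ CB ∥ DA]
   → A = (-19, 7)

A = (-19, 7)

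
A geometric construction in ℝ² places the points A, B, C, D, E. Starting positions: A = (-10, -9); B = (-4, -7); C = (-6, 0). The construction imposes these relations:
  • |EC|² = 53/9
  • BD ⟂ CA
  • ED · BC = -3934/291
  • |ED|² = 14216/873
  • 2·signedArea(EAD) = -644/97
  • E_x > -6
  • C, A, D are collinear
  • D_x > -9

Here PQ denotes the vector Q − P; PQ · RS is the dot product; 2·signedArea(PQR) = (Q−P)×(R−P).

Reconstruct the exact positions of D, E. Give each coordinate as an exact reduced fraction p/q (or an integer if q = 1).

D = (-802/97, -495/97)
E = (-16/3, -7/3)

1. D_x = -802/97  [C, A, D are collinear ∩ BD ⟂ CA]
2. D_y = -495/97  [C, A, D are collinear ∩ BD ⟂ CA]
   → D = (-802/97, -495/97)
3. E_x = -16/3  [2·signedArea(EAD) = -644/97 ∩ ED · BC = -3934/291]
4. E_y = -7/3  [2·signedArea(EAD) = -644/97 ∩ ED · BC = -3934/291]
   → E = (-16/3, -7/3)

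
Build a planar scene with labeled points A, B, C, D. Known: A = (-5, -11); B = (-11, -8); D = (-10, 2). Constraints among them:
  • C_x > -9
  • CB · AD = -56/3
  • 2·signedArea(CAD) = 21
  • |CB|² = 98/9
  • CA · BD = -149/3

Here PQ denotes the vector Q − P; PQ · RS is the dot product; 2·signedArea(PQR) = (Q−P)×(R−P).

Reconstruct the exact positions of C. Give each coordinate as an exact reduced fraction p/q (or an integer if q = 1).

1. C_x = -26/3  [2·signedArea(CAD) = 21 ∩ CB · AD = -56/3]
2. C_y = -17/3  [2·signedArea(CAD) = 21 ∩ CB · AD = -56/3]
   → C = (-26/3, -17/3)

C = (-26/3, -17/3)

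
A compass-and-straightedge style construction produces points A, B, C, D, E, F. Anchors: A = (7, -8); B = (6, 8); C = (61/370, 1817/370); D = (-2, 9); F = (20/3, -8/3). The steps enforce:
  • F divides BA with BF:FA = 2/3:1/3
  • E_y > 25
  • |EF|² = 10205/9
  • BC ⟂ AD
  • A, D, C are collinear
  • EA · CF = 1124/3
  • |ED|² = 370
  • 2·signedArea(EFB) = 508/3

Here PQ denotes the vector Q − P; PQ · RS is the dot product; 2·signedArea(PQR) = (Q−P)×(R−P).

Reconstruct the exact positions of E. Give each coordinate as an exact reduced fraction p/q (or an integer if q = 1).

1. E_x = -11  [2·signedArea(EFB) = 508/3 ∩ EA · CF = 1124/3]
2. E_y = 26  [2·signedArea(EFB) = 508/3 ∩ EA · CF = 1124/3]
   → E = (-11, 26)

E = (-11, 26)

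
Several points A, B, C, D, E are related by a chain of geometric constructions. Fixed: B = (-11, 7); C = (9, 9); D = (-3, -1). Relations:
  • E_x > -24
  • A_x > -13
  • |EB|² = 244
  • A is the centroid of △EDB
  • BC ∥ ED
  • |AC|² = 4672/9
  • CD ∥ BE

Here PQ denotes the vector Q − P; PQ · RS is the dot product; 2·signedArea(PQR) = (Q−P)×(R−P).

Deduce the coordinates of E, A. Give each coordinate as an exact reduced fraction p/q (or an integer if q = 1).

A = (-37/3, 1)
E = (-23, -3)

1. E_x = -23  [BC ∥ ED ∩ CD ∥ BE]
2. E_y = -3  [BC ∥ ED ∩ CD ∥ BE]
   → E = (-23, -3)
3. A_x = -37/3  [A is the centroid of △EDB]
4. A_y = 1  [A is the centroid of △EDB]
   → A = (-37/3, 1)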